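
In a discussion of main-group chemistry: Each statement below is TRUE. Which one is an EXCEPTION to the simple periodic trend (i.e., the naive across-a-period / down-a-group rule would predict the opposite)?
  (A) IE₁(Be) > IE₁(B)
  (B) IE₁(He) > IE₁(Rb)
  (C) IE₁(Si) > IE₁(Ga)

The general trend: IE₁ increases across a period and decreases down a group.
(A) Be (period 2, group 2) vs B (period 2, group 13): the stated order contradicts the simple trend.
(B) He (period 1, group 18) vs Rb (period 5, group 1): the stated order agrees with the simple trend.
(C) Si (period 3, group 14) vs Ga (period 4, group 13): the stated order agrees with the simple trend.
The exception is (A): removing B's lone 2p electron is easier than breaking Be's filled 2s².

(A)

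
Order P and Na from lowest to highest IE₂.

P < Na

The second ionization energy removes an electron from the +1 ion. For each element: P⁺ still has 4 valence electrons; Na⁺ is the bare [Ne] core.
Core electrons are held far more tightly than valence electrons, so Na tops the IE_2 order.
The numbers (kJ/mol): P 1907, Na 4562.
Hence IE_2: P < Na.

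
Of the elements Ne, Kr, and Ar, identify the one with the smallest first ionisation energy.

Ne is in period 2, group 18; Ar is in period 3, group 18; Kr is in period 4, group 18.
IE₁ increases left→right with effective nuclear charge and decreases top→bottom as the valence shell moves farther out.
All are in group 18, so first ionization energy increases up the group.
The smallest first ionisation energy among these belongs to Kr.

Kr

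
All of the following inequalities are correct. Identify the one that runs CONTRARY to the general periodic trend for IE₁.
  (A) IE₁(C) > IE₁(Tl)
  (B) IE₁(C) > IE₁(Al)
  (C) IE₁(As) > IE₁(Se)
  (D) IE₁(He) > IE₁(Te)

(C)

The general trend: IE₁ increases across a period and decreases down a group.
(A) C (period 2, group 14) vs Tl (period 6, group 13): the stated order agrees with the simple trend.
(B) C (period 2, group 14) vs Al (period 3, group 13): the stated order agrees with the simple trend.
(C) As (period 4, group 15) vs Se (period 4, group 16): the stated order contradicts the simple trend.
(D) He (period 1, group 18) vs Te (period 5, group 16): the stated order agrees with the simple trend.
The exception is (C): Se (4p⁴) ionizes more easily than half-filled As (4p³).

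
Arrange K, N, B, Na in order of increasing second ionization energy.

Consider each +1 ion: K⁺ is the bare [Ar] core; N⁺ still has 4 valence electrons; B⁺ still has 2 valence electrons; Na⁺ is the bare [Ne] core.
Core electrons are held far more tightly than valence electrons, so K and Na top the IE_2 order.
Valence configurations: N⁺ [He]2s²2p², B⁺ [He]2s².
Tabulated IE_2 (kJ/mol): K 3052, N 2856, B 2427, Na 4562.
So the second ionization energies run B < N < K < Na.

B < N < K < Na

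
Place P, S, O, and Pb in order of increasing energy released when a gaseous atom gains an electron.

O is in period 2, group 16; P is in period 3, group 15; S is in period 3, group 16; Pb is in period 6, group 14.
Atoms with high Z_eff and room in the valence shell (especially the halogens) have the most exothermic electron affinities.
Neither a single period nor a single group — weigh both effects.
P > Pb: relative to Pb, both the across-period and down-group shifts push P's electron affinity up.
O > P: relative to P, both the across-period and down-group shifts push O's electron affinity up.
S > O: this pair runs against the simple trend — see the exception note.
Note the exception: S has a higher electron affinity than O, contrary to the simple trend — the compact 2p subshell of O repels the added electron more than S's larger 3p does.
Approximate values (kJ/mol): O 141, P 72, S 200, Pb 35.
So from lowest to highest: Pb < P < O < S.

Pb < P < O < S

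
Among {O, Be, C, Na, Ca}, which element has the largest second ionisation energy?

Na

After 1 electron has been removed, what remains? O⁺ still has 5 valence electrons; Be⁺ still has 1 valence electron; C⁺ still has 3 valence electrons; Na⁺ is the bare [Ne] core; Ca⁺ still has 1 valence electron.
Core electrons are held far more tightly than valence electrons, so Na tops the IE_2 order.
Valence configurations: O⁺ [He]2s²2p³, Be⁺ [He]2s¹, C⁺ [He]2s²2p¹, Ca⁺ [Ar]4s¹.
Approximate IE_2 values (kJ/mol): O 3388, Be 1757, C 2353, Na 4562, Ca 1145.
Hence IE_2: Ca < Be < C < O < Na.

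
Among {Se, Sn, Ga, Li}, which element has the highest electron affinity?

Se

Li is in period 2, group 1; Ga is in period 4, group 13; Se is in period 4, group 16; Sn is in period 5, group 14.
Electron affinity generally becomes more exothermic across a period toward the halogens and less exothermic down a group.
Here both period and group differ, so the two effects have to be weighed against each other.
Li > Ga: the two effects oppose for this pair; the down-group effect wins (60 vs 29 kJ/mol).
Sn > Li: the two effects oppose for this pair; the across-period effect wins (107 vs 60 kJ/mol).
Se > Sn: relative to Sn, both the across-period and down-group shifts push Se's electron affinity up.
For reference (kJ/mol): Li 60, Ga 29, Se 195, Sn 107.
The highest electron affinity among these belongs to Se.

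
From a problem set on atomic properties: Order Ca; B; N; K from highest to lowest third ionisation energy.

Consider each +2 ion: Ca²⁺ is the bare [Ar] core; B²⁺ still has 1 valence electron; N²⁺ still has 3 valence electrons; K²⁺ is already 1 electron into the core.
Usually core removal costs more than valence removal, but here the competition is close: a tightly held n=2 valence electron can cost more to remove than an n=3 core electron, so the actual values have to decide it.
Valence configurations: B²⁺ [He]2s¹, N²⁺ [He]2s²2p¹.
Tabulated IE_3 (kJ/mol): Ca 4912, B 3660, N 4578, K 4420.
Overall IE_3 order: B < K < N < Ca.

Ca > N > K > B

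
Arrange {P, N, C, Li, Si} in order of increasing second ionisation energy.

After 1 electron has been removed, what remains? P⁺ still has 4 valence electrons; N⁺ still has 4 valence electrons; C⁺ still has 3 valence electrons; Li⁺ is the bare [He] core; Si⁺ still has 3 valence electrons.
Breaking into a closed-shell core is much more expensive than removing a leftover valence electron — Li has the largest IE_2 here.
Valence configurations: P⁺ [Ne]3s²3p², N⁺ [He]2s²2p², C⁺ [He]2s²2p¹, Si⁺ [Ne]3s²3p¹.
Tabulated IE_2 (kJ/mol): P 1907, N 2856, C 2353, Li 7298, Si 1577.
Overall IE_2 order: Si < P < C < N < Li.

Si < P < C < N < Li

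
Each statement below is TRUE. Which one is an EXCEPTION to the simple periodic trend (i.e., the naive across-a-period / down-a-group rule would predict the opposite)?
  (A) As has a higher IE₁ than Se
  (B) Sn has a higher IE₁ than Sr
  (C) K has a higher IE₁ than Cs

The general trend: IE₁ increases across a period and decreases down a group.
(A) As (period 4, group 15) vs Se (period 4, group 16): the stated order contradicts the simple trend.
(B) Sn (period 5, group 14) vs Sr (period 5, group 2): the stated order agrees with the simple trend.
(C) K (period 4, group 1) vs Cs (period 6, group 1): the stated order agrees with the simple trend.
The exception is (A): Se (4p⁴) ionizes more easily than half-filled As (4p³).

(A)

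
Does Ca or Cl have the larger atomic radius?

Ca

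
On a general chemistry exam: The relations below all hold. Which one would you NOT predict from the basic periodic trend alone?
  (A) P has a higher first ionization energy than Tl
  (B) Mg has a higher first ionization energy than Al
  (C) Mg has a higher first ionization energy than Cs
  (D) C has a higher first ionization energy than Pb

(B)

The general trend: first ionization energy increases across a period and decreases down a group.
(A) P (period 3, group 15) vs Tl (period 6, group 13): the stated order agrees with the simple trend.
(B) Mg (period 3, group 2) vs Al (period 3, group 13): the stated order contradicts the simple trend.
(C) Mg (period 3, group 2) vs Cs (period 6, group 1): the stated order agrees with the simple trend.
(D) C (period 2, group 14) vs Pb (period 6, group 14): the stated order agrees with the simple trend.
The exception is (B): Al's single 3p electron is easier to remove than one from Mg's filled 3s².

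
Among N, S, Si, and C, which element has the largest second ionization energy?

Consider each +1 ion: N⁺ still has 4 valence electrons; S⁺ still has 5 valence electrons; Si⁺ still has 3 valence electrons; C⁺ still has 3 valence electrons.
All are still removing valence electrons, so compare the +1 ions as you would atoms: IE_2 generally rises across a period (higher Z_eff) and falls down a group (larger shell), subject to the usual subshell exceptions.
Valence configurations: N⁺ [He]2s²2p², S⁺ [Ne]3s²3p³, Si⁺ [Ne]3s²3p¹, C⁺ [He]2s²2p¹.
Approximate IE_2 values (kJ/mol): N 2856, S 2252, Si 1577, C 2353.
Putting it together, IE_2: Si < S < C < N.

N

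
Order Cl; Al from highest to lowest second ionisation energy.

Cl > Al

The second ionization energy removes an electron from the +1 ion. For each element: Cl⁺ still has 6 valence electrons; Al⁺ still has 2 valence electrons.
All are still removing valence electrons, so compare the +1 ions as you would atoms: IE_2 generally rises across a period (higher Z_eff) and falls down a group (larger shell), subject to the usual subshell exceptions.
Valence configurations: Cl⁺ [Ne]3s²3p⁴, Al⁺ [Ne]3s².
Tabulated IE_2 (kJ/mol): Cl 2298, Al 1817.
So the second ionization energies run Al < Cl.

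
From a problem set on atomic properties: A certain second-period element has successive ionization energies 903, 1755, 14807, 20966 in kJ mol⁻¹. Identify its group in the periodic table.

Look for the largest jump between consecutive ionization energies: IE3/IE2 ≈ 8.4, far larger than any earlier ratio.
That jump marks the point where a core electron is being removed. So the atom has 2 valence electrons.
A main-group element with 2 valence electrons is in group 2.

Group 2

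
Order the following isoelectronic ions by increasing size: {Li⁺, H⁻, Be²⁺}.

Be²⁺, Li⁺, H⁻

All of these have 2 electrons, so size is governed by nuclear charge alone: the more protons, the stronger the pull on the same electron cloud, and the smaller the ion.
Nuclear charges: Be²⁺ (Z=4), Li⁺ (Z=3), H⁻ (Z=1).
Smallest to largest: Be²⁺ < Li⁺ < H⁻.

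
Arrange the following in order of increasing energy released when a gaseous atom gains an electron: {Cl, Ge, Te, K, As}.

K < As < Ge < Te < Cl

Cl is in period 3, group 17; K is in period 4, group 1; Ge is in period 4, group 14; As is in period 4, group 15; Te is in period 5, group 16.
Electron affinity generally becomes more exothermic across a period toward the halogens and less exothermic down a group.
Here both period and group differ, so the two effects have to be weighed against each other.
As > K: As lies to the right of K in period 4, so the across-period effect alone puts As higher.
Ge > As: this pair runs against the simple trend — see the exception note.
Te > Ge: the two effects oppose for this pair; the across-period effect wins (190 vs 119 kJ/mol).
Cl > Te: both effects reinforce here, so Cl is clearly the higher of the two.
Note the exception: Ge has a higher electron affinity than As, contrary to the simple trend — adding an electron to As's half-filled 4p³ is unfavourable, so Ge (4p²) has the more exothermic EA.
Approximate values (kJ/mol): Cl 349, K 48, Ge 119, As 78, Te 190.
So from lowest to highest: K < As < Ge < Te < Cl.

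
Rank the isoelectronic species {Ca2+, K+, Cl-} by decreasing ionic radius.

All of these have 18 electrons, so size is governed by nuclear charge alone: the more protons, the stronger the pull on the same electron cloud, and the smaller the ion.
Nuclear charges: Ca2+ (Z=20), K+ (Z=19), Cl- (Z=17).
Largest to smallest: Cl- > K+ > Ca2+.

Cl- > K+ > Ca2+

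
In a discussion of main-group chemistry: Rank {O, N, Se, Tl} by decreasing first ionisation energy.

N > O > Se > Tl

N is in period 2, group 15; O is in period 2, group 16; Se is in period 4, group 16; Tl is in period 6, group 13.
Removing the outermost electron gets harder across a period and easier down a group.
Neither a single period nor a single group — weigh both effects.
Se > Tl: relative to Tl, both the across-period and down-group shifts push Se's first ionization energy up.
O > Se: O sits above Se in group 16, so the down-group effect alone puts O higher.
N > O: this pair runs against the simple trend — see the exception note.
Note the exception: N has a higher first ionization energy than O, contrary to the simple trend — pairing an electron in O's 2p⁴ costs repulsion energy, so O ionizes more easily than half-filled N (2p³).
Approximate values (kJ/mol): N 1402, O 1314, Se 941, Tl 589.
So from highest to lowest: N > O > Se > Tl.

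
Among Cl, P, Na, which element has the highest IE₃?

Na

IE_3 is the cost of taking one more electron from the +2 cation: Cl²⁺ still has 5 valence electrons; P²⁺ still has 3 valence electrons; Na²⁺ is already 1 electron into the core.
Pulling an electron out of a noble-gas core costs far more than removing a remaining valence electron, so Na sits at the high end of IE_3.
Valence configurations: Cl²⁺ [Ne]3s²3p³, P²⁺ [Ne]3s²3p¹.
Approximate IE_3 values (kJ/mol): Cl 3822, P 2914, Na 6910.
Overall IE_3 order: P < Cl < Na.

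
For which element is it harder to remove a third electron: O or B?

After 2 electrons have been removed, what remains? O²⁺ still has 4 valence electrons; B²⁺ still has 1 valence electron.
All are still removing valence electrons, so compare the +2 ions as you would atoms: IE_3 generally rises across a period (higher Z_eff) and falls down a group (larger shell), subject to the usual subshell exceptions.
Valence configurations: O²⁺ [He]2s²2p², B²⁺ [He]2s¹.
The numbers (kJ/mol): O 5300, B 3660.
So the third ionization energies run B < O.

O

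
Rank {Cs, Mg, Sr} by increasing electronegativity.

Cs < Sr < Mg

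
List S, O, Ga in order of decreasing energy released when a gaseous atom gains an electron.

Atoms with high Z_eff and room in the valence shell (especially the halogens) have the most exothermic electron affinities.
These span different periods and groups, so the two trends combine.
O > Ga: relative to Ga, both the across-period and down-group shifts push O's electron affinity up.
S > O: this pair runs against the simple trend — see the exception note.
Note the exception: S has a higher electron affinity than O, contrary to the simple trend — the compact 2p subshell of O repels the added electron more than S's larger 3p does.
For reference (kJ/mol): O 141, S 200, Ga 29.
So from highest to lowest: S > O > Ga.

S > O > Ga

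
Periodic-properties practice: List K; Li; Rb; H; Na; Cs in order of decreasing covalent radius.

Cs, Rb, K, Na, Li, H

Across a period the added protons contract the valence shell; down a group each new principal shell makes the atom larger.
All are in group 1, so atomic radius increases down the group.
So from largest to smallest: Cs > Rb > K > Na > Li > H.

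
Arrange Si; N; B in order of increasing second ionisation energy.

IE_2 is the cost of taking one more electron from the +1 cation: Si⁺ still has 3 valence electrons; N⁺ still has 4 valence electrons; B⁺ still has 2 valence electrons.
All are still removing valence electrons, so compare the +1 ions as you would atoms: IE_2 generally rises across a period (higher Z_eff) and falls down a group (larger shell), subject to the usual subshell exceptions.
Valence configurations: Si⁺ [Ne]3s²3p¹, N⁺ [He]2s²2p², B⁺ [He]2s².
The numbers (kJ/mol): Si 1577, N 2856, B 2427.
Overall IE_2 order: Si < B < N.

Si < B < N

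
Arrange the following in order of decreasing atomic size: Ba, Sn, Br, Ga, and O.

O is in period 2, group 16; Ga is in period 4, group 13; Br is in period 4, group 17; Sn is in period 5, group 14; Ba is in period 6, group 2.
Radius decreases left→right (rising Z_eff, same n) and increases top→bottom (higher n).
These span different periods and groups, so the two trends combine.
Br > O: period and group pull opposite ways; the down-group shift dominates (114 vs 63 pm).
Ga > Br: both are in period 4; the period trend gives Ga the larger value.
Sn > Ga: the two effects oppose for this pair; the down-group effect wins (140 vs 124 pm).
Ba > Sn: relative to Sn, both the across-period and down-group shifts push Ba's atomic radius up.
For reference (pm): O 63, Ga 124, Br 114, Sn 140, Ba 196.
So from largest to smallest: Ba > Sn > Ga > Br > O.

Ba, Sn, Ga, Br, O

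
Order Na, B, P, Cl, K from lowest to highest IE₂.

After 1 electron has been removed, what remains? Na⁺ is the bare [Ne] core; B⁺ still has 2 valence electrons; P⁺ still has 4 valence electrons; Cl⁺ still has 6 valence electrons; K⁺ is the bare [Ar] core.
Pulling an electron out of a noble-gas core costs far more than removing a remaining valence electron, so K and Na sit at the high end of IE_2.
Valence configurations: B⁺ [He]2s², P⁺ [Ne]3s²3p², Cl⁺ [Ne]3s²3p⁴.
The numbers (kJ/mol): Na 4562, B 2427, P 1907, Cl 2298, K 3052.
Putting it together, IE_2: P < Cl < B < K < Na.

P, Cl, B, K, Na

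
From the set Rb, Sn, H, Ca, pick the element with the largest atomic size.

H is in period 1, group 1; Ca is in period 4, group 2; Rb is in period 5, group 1; Sn is in period 5, group 14.
Radius decreases left→right (rising Z_eff, same n) and increases top→bottom (higher n).
Neither a single period nor a single group — weigh both effects.
Sn > H: the two effects oppose for this pair; the down-group effect wins (140 vs 32 pm).
Ca > Sn: period and group pull opposite ways; the across-period shift dominates (171 vs 140 pm).
Rb > Ca: both effects reinforce here, so Rb is clearly the larger of the two.
Tabulated atomic radius (pm): H 32, Ca 171, Rb 210, Sn 140.
The largest atomic size among these belongs to Rb.

Rb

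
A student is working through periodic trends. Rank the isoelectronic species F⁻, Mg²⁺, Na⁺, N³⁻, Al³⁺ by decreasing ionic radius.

All of these have 10 electrons, so size is governed by nuclear charge alone: the more protons, the stronger the pull on the same electron cloud, and the smaller the ion.
Nuclear charges: Al³⁺ (Z=13), Mg²⁺ (Z=12), Na⁺ (Z=11), F⁻ (Z=9), N³⁻ (Z=7).
Largest to smallest: N³⁻ > F⁻ > Na⁺ > Mg²⁺ > Al³⁺.

N³⁻, F⁻, Na⁺, Mg²⁺, Al³⁺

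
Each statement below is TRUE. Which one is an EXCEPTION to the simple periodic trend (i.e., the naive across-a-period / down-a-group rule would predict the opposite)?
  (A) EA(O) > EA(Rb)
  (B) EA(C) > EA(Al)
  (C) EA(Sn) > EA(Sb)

The general trend: electron affinity increases across a period and decreases down a group.
(A) O (period 2, group 16) vs Rb (period 5, group 1): the stated order agrees with the simple trend.
(B) C (period 2, group 14) vs Al (period 3, group 13): the stated order agrees with the simple trend.
(C) Sn (period 5, group 14) vs Sb (period 5, group 15): the stated order contradicts the simple trend.
The exception is (C): adding an electron to Sb's half-filled 5p³ is unfavourable, so Sn has the more exothermic EA.

(C)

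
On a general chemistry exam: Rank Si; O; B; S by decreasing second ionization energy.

O > B > S > Si

IE_2 is the cost of taking one more electron from the +1 cation: Si⁺ still has 3 valence electrons; O⁺ still has 5 valence electrons; B⁺ still has 2 valence electrons; S⁺ still has 5 valence electrons.
All are still removing valence electrons, so compare the +1 ions as you would atoms: IE_2 generally rises across a period (higher Z_eff) and falls down a group (larger shell), subject to the usual subshell exceptions.
Valence configurations: Si⁺ [Ne]3s²3p¹, O⁺ [He]2s²2p³, B⁺ [He]2s², S⁺ [Ne]3s²3p³.
The numbers (kJ/mol): Si 1577, O 3388, B 2427, S 2252.
Putting it together, IE_2: Si < S < B < O.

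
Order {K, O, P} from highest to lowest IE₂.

IE_2 is the cost of taking one more electron from the +1 cation: K⁺ is the bare [Ar] core; O⁺ still has 5 valence electrons; P⁺ still has 4 valence electrons.
Usually core removal costs more than valence removal, but here the competition is close: a tightly held n=2 valence electron can cost more to remove than an n=3 core electron, so the actual values have to decide it.
Valence configurations: O⁺ [He]2s²2p³, P⁺ [Ne]3s²3p².
Approximate IE_2 values (kJ/mol): K 3052, O 3388, P 1907.
Hence IE_2: P < K < O.

O > K > P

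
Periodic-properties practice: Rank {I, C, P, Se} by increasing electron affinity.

C is in period 2, group 14; P is in period 3, group 15; Se is in period 4, group 16; I is in period 5, group 17.
EA tends to increase across a period and decrease down a group, though the pattern is less regular than for IE or radius.
A diagonal step moves right (one effect) and down (the opposite effect) at once.
C > P: period and group pull opposite ways; the down-group shift dominates (122 vs 72 kJ/mol).
Se > C: period and group pull opposite ways; the across-period shift dominates (195 vs 122 kJ/mol).
I > Se: period and group pull opposite ways; the across-period shift dominates (295 vs 195 kJ/mol).
For reference (kJ/mol): C 122, P 72, Se 195, I 295.
So from lowest to highest: P < C < Se < I.

P, C, Se, I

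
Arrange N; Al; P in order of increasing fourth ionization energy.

P < N < Al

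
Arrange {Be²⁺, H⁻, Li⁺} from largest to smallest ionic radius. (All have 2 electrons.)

H⁻ > Li⁺ > Be²⁺

All of these have 2 electrons, so size is governed by nuclear charge alone: the more protons, the stronger the pull on the same electron cloud, and the smaller the ion.
Nuclear charges: Be²⁺ (Z=4), Li⁺ (Z=3), H⁻ (Z=1).
Largest to smallest: H⁻ > Li⁺ > Be²⁺.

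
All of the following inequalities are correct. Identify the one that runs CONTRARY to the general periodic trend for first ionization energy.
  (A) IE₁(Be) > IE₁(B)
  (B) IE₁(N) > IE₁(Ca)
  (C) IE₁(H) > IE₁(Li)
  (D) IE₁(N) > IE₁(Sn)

(A)

The general trend: first ionization energy increases across a period and decreases down a group.
(A) Be (period 2, group 2) vs B (period 2, group 13): the stated order contradicts the simple trend.
(B) N (period 2, group 15) vs Ca (period 4, group 2): the stated order agrees with the simple trend.
(C) H (period 1, group 1) vs Li (period 2, group 1): the stated order agrees with the simple trend.
(D) N (period 2, group 15) vs Sn (period 5, group 14): the stated order agrees with the simple trend.
The exception is (A): removing B's lone 2p electron is easier than breaking Be's filled 2s².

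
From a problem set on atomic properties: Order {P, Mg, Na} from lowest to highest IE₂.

Mg, P, Na

Consider each +1 ion: P⁺ still has 4 valence electrons; Mg⁺ still has 1 valence electron; Na⁺ is the bare [Ne] core.
Pulling an electron out of a noble-gas core costs far more than removing a remaining valence electron, so Na sits at the high end of IE_2.
Valence configurations: P⁺ [Ne]3s²3p², Mg⁺ [Ne]3s¹.
Tabulated IE_2 (kJ/mol): P 1907, Mg 1451, Na 4562.
Hence IE_2: Mg < P < Na.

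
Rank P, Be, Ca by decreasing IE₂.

P, Be, Ca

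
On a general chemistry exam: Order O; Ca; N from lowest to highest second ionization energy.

After 1 electron has been removed, what remains? O⁺ still has 5 valence electrons; Ca⁺ still has 1 valence electron; N⁺ still has 4 valence electrons.
All are still removing valence electrons, so compare the +1 ions as you would atoms: IE_2 generally rises across a period (higher Z_eff) and falls down a group (larger shell), subject to the usual subshell exceptions.
Valence configurations: O⁺ [He]2s²2p³, Ca⁺ [Ar]4s¹, N⁺ [He]2s²2p².
Tabulated IE_2 (kJ/mol): O 3388, Ca 1145, N 2856.
Hence IE_2: Ca < N < O.

Ca < N < O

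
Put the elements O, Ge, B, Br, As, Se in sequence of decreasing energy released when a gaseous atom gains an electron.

Br, Se, O, Ge, As, B

B is in period 2, group 13; O is in period 2, group 16; Ge is in period 4, group 14; As is in period 4, group 15; Se is in period 4, group 16; Br is in period 4, group 17.
Adding an electron releases more energy for atoms nearer the top right (short of the noble gases).
Neither a single period nor a single group — weigh both effects.
As > B: period and group pull opposite ways; the across-period shift dominates (78 vs 27 kJ/mol).
Ge > As: this pair runs against the simple trend — see the exception note.
O > Ge: relative to Ge, both the across-period and down-group shifts push O's electron affinity up.
Se > O: this pair runs against the simple trend — see the exception note.
Br > Se: both are in period 4; the period trend gives Br the larger value.
Note the exception: Ge has a higher electron affinity than As, contrary to the simple trend — adding an electron to As's half-filled 4p³ is unfavourable, so Ge (4p²) has the more exothermic EA.
Note the exception: Se has a higher electron affinity than O, contrary to the simple trend — O's compact 2p subshell gives strong electron–electron repulsion on the added electron.
Approximate values (kJ/mol): B 27, O 141, Ge 119, As 78, Se 195, Br 325.
So from highest to lowest: Br > Se > O > Ge > As > B.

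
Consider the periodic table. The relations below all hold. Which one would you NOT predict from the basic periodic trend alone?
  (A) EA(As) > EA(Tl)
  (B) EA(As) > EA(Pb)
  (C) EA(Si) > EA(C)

The general trend: electron affinity increases across a period and decreases down a group.
(A) As (period 4, group 15) vs Tl (period 6, group 13): the stated order agrees with the simple trend.
(B) As (period 4, group 15) vs Pb (period 6, group 14): the stated order agrees with the simple trend.
(C) Si (period 3, group 14) vs C (period 2, group 14): the stated order contradicts the simple trend.
The exception is (C): Si's larger, more diffuse 3p orbitals accept an added electron slightly more readily than C's compact 2p.

(C)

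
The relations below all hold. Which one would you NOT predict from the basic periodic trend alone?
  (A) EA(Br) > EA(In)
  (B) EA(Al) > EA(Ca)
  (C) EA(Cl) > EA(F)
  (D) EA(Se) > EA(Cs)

(C)

The general trend: electron affinity increases across a period and decreases down a group.
(A) Br (period 4, group 17) vs In (period 5, group 13): the stated order agrees with the simple trend.
(B) Al (period 3, group 13) vs Ca (period 4, group 2): the stated order agrees with the simple trend.
(C) Cl (period 3, group 17) vs F (period 2, group 17): the stated order contradicts the simple trend.
(D) Se (period 4, group 16) vs Cs (period 6, group 1): the stated order agrees with the simple trend.
The exception is (C): F's small 2p subshell makes the incoming electron feel strong e⁻–e⁻ repulsion, so Cl actually releases more energy on gaining an electron.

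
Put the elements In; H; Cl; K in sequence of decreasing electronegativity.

Cl > H > In > K

H is in period 1, group 1; Cl is in period 3, group 17; K is in period 4, group 1; In is in period 5, group 13.
Atoms toward the upper right of the periodic table pull bonding electrons most strongly.
These span different periods and groups, so the two trends combine.
In > K: period and group pull opposite ways; the across-period shift dominates (1.78 vs 0.82).
H > In: the two effects oppose for this pair; the down-group effect wins (2.20 vs 1.78).
Cl > H: period and group pull opposite ways; the across-period shift dominates (3.16 vs 2.20).
For reference (Pauling): H 2.20, Cl 3.16, K 0.82, In 1.78.
So from highest to lowest: Cl > H > In > K.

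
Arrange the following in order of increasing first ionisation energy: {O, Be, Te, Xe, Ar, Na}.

Na < Te < Be < Xe < O < Ar

Be is in period 2, group 2; O is in period 2, group 16; Na is in period 3, group 1; Ar is in period 3, group 18; Te is in period 5, group 16; Xe is in period 5, group 18.
Across a period the outer electron is held more tightly (higher IE₁); down a group it sits in a higher shell, more shielded, and comes off more easily.
Here both period and group differ, so the two effects have to be weighed against each other.
Te > Na: period and group pull opposite ways; the across-period shift dominates (869 vs 496 kJ/mol).
Be > Te: period and group pull opposite ways; the down-group shift dominates (900 vs 869 kJ/mol).
Xe > Be: period and group pull opposite ways; the across-period shift dominates (1170 vs 900 kJ/mol).
O > Xe: period and group pull opposite ways; the down-group shift dominates (1314 vs 1170 kJ/mol).
Ar > O: period and group pull opposite ways; the across-period shift dominates (1521 vs 1314 kJ/mol).
For reference (kJ/mol): Be 900, O 1314, Na 496, Ar 1521, Te 869, Xe 1170.
So from lowest to highest: Na < Te < Be < Xe < O < Ar.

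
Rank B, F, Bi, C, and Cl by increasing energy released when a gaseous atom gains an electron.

B < Bi < C < F < Cl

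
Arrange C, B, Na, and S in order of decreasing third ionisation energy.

Na > C > B > S

IE_3 is the cost of taking one more electron from the +2 cation: C²⁺ still has 2 valence electrons; B²⁺ still has 1 valence electron; Na²⁺ is already 1 electron into the core; S²⁺ still has 4 valence electrons.
Breaking into a closed-shell core is much more expensive than removing a leftover valence electron — Na has the largest IE_3 here.
Valence configurations: C²⁺ [He]2s², B²⁺ [He]2s¹, S²⁺ [Ne]3s²3p².
Approximate IE_3 values (kJ/mol): C 4620, B 3660, Na 6910, S 3357.
Overall IE_3 order: S < B < C < Na.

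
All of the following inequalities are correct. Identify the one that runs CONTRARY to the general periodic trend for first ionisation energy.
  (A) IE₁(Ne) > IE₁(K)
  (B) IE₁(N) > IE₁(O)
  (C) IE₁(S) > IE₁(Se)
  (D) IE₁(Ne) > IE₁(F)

(B)

The general trend: first ionisation energy increases across a period and decreases down a group.
(A) Ne (period 2, group 18) vs K (period 4, group 1): the stated order agrees with the simple trend.
(B) N (period 2, group 15) vs O (period 2, group 16): the stated order contradicts the simple trend.
(C) S (period 3, group 16) vs Se (period 4, group 16): the stated order agrees with the simple trend.
(D) Ne (period 2, group 18) vs F (period 2, group 17): the stated order agrees with the simple trend.
The exception is (B): pairing an electron in O's 2p⁴ costs repulsion energy, so O ionizes more easily than half-filled N (2p³).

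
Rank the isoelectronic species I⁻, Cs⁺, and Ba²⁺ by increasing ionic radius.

Ba²⁺ < Cs⁺ < I⁻

All of these have 54 electrons, so size is governed by nuclear charge alone: the more protons, the stronger the pull on the same electron cloud, and the smaller the ion.
Nuclear charges: Ba²⁺ (Z=56), Cs⁺ (Z=55), I⁻ (Z=53).
Smallest to largest: Ba²⁺ < Cs⁺ < I⁻.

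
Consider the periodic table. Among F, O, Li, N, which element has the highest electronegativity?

Li is in period 2, group 1; N is in period 2, group 15; O is in period 2, group 16; F is in period 2, group 17.
Electronegativity increases across a period and decreases down a group, tracking effective nuclear charge and atomic size.
All lie in period 2, so electronegativity increases left to right.
The highest electronegativity among these belongs to F.

F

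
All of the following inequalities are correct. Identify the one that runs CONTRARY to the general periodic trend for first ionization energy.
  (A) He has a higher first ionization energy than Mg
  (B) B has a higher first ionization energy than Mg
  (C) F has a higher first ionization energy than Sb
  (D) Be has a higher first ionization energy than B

The general trend: first ionization energy increases across a period and decreases down a group.
(A) He (period 1, group 18) vs Mg (period 3, group 2): the stated order agrees with the simple trend.
(B) B (period 2, group 13) vs Mg (period 3, group 2): the stated order agrees with the simple trend.
(C) F (period 2, group 17) vs Sb (period 5, group 15): the stated order agrees with the simple trend.
(D) Be (period 2, group 2) vs B (period 2, group 13): the stated order contradicts the simple trend.
The exception is (D): removing B's lone 2p electron is easier than breaking Be's filled 2s².

(D)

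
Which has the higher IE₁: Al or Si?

Si

IE₁ increases left→right with effective nuclear charge and decreases top→bottom as the valence shell moves farther out.
All lie in period 3, so first ionization energy increases left to right.
So Si has the higher IE₁ (Si > Al).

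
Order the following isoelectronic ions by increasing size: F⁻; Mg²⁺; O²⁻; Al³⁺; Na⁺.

All of these have 10 electrons, so size is governed by nuclear charge alone: the more protons, the stronger the pull on the same electron cloud, and the smaller the ion.
Nuclear charges: Al³⁺ (Z=13), Mg²⁺ (Z=12), Na⁺ (Z=11), F⁻ (Z=9), O²⁻ (Z=8).
Smallest to largest: Al³⁺ < Mg²⁺ < Na⁺ < F⁻ < O²⁻.

Al³⁺ < Mg²⁺ < Na⁺ < F⁻ < O²⁻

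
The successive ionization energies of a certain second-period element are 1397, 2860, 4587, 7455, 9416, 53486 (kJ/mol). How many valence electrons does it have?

5

Look for the largest jump between consecutive ionization energies: IE6/IE5 ≈ 5.7, far larger than any earlier ratio.
That jump marks the point where a core electron is being removed. So the atom has 5 valence electrons.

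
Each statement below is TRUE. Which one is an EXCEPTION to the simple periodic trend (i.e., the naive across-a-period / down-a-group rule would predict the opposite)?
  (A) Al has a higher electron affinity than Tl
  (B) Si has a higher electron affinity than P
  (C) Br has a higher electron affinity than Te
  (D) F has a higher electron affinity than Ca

(B)

The general trend: electron affinity increases across a period and decreases down a group.
(A) Al (period 3, group 13) vs Tl (period 6, group 13): the stated order agrees with the simple trend.
(B) Si (period 3, group 14) vs P (period 3, group 15): the stated order contradicts the simple trend.
(C) Br (period 4, group 17) vs Te (period 5, group 16): the stated order agrees with the simple trend.
(D) F (period 2, group 17) vs Ca (period 4, group 2): the stated order agrees with the simple trend.
The exception is (B): adding an electron to P's half-filled 3p³ is unfavourable, so Si (3p²) has the more exothermic EA.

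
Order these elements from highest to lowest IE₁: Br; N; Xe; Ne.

N is in period 2, group 15; Ne is in period 2, group 18; Br is in period 4, group 17; Xe is in period 5, group 18.
Removing the outermost electron gets harder across a period and easier down a group.
These span different periods and groups, so the two trends combine.
Xe > Br: the two effects oppose for this pair; the across-period effect wins (1170 vs 1140 kJ/mol).
N > Xe: period and group pull opposite ways; the down-group shift dominates (1402 vs 1170 kJ/mol).
Ne > N: Ne lies to the right of N in period 2, so the across-period effect alone puts Ne higher.
Tabulated first ionization energy (kJ/mol): N 1402, Ne 2081, Br 1140, Xe 1170.
So from highest to lowest: Ne > N > Xe > Br.

Ne > N > Xe > Br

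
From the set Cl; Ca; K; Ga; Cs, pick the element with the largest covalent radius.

Cl is in period 3, group 17; K is in period 4, group 1; Ca is in period 4, group 2; Ga is in period 4, group 13; Cs is in period 6, group 1.
Across a period the added protons contract the valence shell; down a group each new principal shell makes the atom larger.
Neither a single period nor a single group — weigh both effects.
Ga > Cl: relative to Cl, both the across-period and down-group shifts push Ga's atomic radius up.
Ca > Ga: Ca lies to the left of Ga in period 4, so the across-period effect alone puts Ca larger.
K > Ca: both are in period 4; the period trend gives K the larger value.
Cs > K: Cs sits below K in group 1, so the down-group effect alone puts Cs larger.
Tabulated atomic radius (pm): Cl 99, K 196, Ca 171, Ga 124, Cs 232.
The largest covalent radius among these belongs to Cs.

Cs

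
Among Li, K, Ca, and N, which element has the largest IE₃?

After 2 electrons have been removed, what remains? Li²⁺ is already 1 electron into the core; K²⁺ is already 1 electron into the core; Ca²⁺ is the bare [Ar] core; N²⁺ still has 3 valence electrons.
Usually core removal costs more than valence removal, but here the competition is close: a tightly held n=2 valence electron can cost more to remove than an n=3 core electron, so the actual values have to decide it.
Tabulated IE_3 (kJ/mol): Li 11815, K 4420, Ca 4912, N 4578.
Overall IE_3 order: K < N < Ca < Li.

Li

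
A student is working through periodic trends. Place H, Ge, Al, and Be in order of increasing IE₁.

Al < Ge < Be < H

H is in period 1, group 1; Be is in period 2, group 2; Al is in period 3, group 13; Ge is in period 4, group 14.
First ionization energy rises across a period (greater Z_eff holds electrons more tightly) and falls down a group (valence electrons are farther from the nucleus).
A diagonal step moves right (one effect) and down (the opposite effect) at once.
Ge > Al: period and group pull opposite ways; the across-period shift dominates (762 vs 578 kJ/mol).
Be > Ge: period and group pull opposite ways; the down-group shift dominates (900 vs 762 kJ/mol).
H > Be: the two effects oppose for this pair; the down-group effect wins (1312 vs 900 kJ/mol).
For reference (kJ/mol): H 1312, Be 900, Al 578, Ge 762.
So from lowest to highest: Al < Ge < Be < H.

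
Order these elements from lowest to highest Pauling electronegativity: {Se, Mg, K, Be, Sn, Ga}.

K, Mg, Be, Ga, Sn, Se

Be is in period 2, group 2; Mg is in period 3, group 2; K is in period 4, group 1; Ga is in period 4, group 13; Se is in period 4, group 16; Sn is in period 5, group 14.
Smaller atoms with higher effective nuclear charge are more electronegative.
These span different periods and groups, so the two trends combine.
Mg > K: relative to K, both the across-period and down-group shifts push Mg's electronegativity up.
Be > Mg: they share group 2; the group trend gives Be the larger value.
Ga > Be: period and group pull opposite ways; the across-period shift dominates (1.81 vs 1.57).
Sn > Ga: period and group pull opposite ways; the across-period shift dominates (1.96 vs 1.81).
Se > Sn: both effects reinforce here, so Se is clearly the higher of the two.
Approximate values (Pauling): Be 1.57, Mg 1.31, K 0.82, Ga 1.81, Se 2.55, Sn 1.96.
So from lowest to highest: K < Mg < Be < Ga < Sn < Se.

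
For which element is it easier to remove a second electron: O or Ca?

The second ionization energy removes an electron from the +1 ion. For each element: O⁺ still has 5 valence electrons; Ca⁺ still has 1 valence electron.
All are still removing valence electrons, so compare the +1 ions as you would atoms: IE_2 generally rises across a period (higher Z_eff) and falls down a group (larger shell), subject to the usual subshell exceptions.
Valence configurations: O⁺ [He]2s²2p³, Ca⁺ [Ar]4s¹.
The numbers (kJ/mol): O 3388, Ca 1145.
Hence IE_2: Ca < O.

Ca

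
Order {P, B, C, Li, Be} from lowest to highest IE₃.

P, B, C, Li, Be

Consider each +2 ion: P²⁺ still has 3 valence electrons; B²⁺ still has 1 valence electron; C²⁺ still has 2 valence electrons; Li²⁺ is already 1 electron into the core; Be²⁺ is the bare [He] core.
Breaking into a closed-shell core is much more expensive than removing a leftover valence electron — Li and Be have the largest IE_3 here.
Valence configurations: P²⁺ [Ne]3s²3p¹, B²⁺ [He]2s¹, C²⁺ [He]2s².
Tabulated IE_3 (kJ/mol): P 2914, B 3660, C 4620, Li 11815, Be 14849.
Putting it together, IE_3: P < B < C < Li < Be.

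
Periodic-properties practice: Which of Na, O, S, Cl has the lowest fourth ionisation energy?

IE_4 is the cost of taking one more electron from the +3 cation: Na³⁺ is already 2 electrons into the core; O³⁺ still has 3 valence electrons; S³⁺ still has 3 valence electrons; Cl³⁺ still has 4 valence electrons.
Breaking into a closed-shell core is much more expensive than removing a leftover valence electron — Na has the largest IE_4 here.
Valence configurations: O³⁺ [He]2s²2p¹, S³⁺ [Ne]3s²3p¹, Cl³⁺ [Ne]3s²3p².
The numbers (kJ/mol): Na 9543, O 7469, S 4556, Cl 5159.
Putting it together, IE_4: S < Cl < O < Na.

S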